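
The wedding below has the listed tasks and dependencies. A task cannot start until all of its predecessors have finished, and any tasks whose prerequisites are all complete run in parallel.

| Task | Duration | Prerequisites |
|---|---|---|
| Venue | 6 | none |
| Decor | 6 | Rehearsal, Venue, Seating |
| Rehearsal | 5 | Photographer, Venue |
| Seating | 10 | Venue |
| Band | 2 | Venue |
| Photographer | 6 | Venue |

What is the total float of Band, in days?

The longest chain is Venue→Photographer→Rehearsal→Decor = 6+6+5+6 = 23; overall finish 23 days.
Band finishes as early as 8 and must finish by 23.
Float = 23 − 8 = 15.

15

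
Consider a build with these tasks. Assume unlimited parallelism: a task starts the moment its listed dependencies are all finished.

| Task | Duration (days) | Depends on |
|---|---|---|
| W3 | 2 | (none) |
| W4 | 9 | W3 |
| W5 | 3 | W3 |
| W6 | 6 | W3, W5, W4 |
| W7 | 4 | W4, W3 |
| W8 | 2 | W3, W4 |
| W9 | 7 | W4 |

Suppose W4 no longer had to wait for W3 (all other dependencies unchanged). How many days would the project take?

16

With the dependency in place, W3→W4→W9 = 2+9+7 = 18 sets the finish at 18 days.
Without W3→W4, W4's earliest start moves from 2 to 0.
New critical path: W4→W9 = 9+7 = 16 ⇒ 16 days.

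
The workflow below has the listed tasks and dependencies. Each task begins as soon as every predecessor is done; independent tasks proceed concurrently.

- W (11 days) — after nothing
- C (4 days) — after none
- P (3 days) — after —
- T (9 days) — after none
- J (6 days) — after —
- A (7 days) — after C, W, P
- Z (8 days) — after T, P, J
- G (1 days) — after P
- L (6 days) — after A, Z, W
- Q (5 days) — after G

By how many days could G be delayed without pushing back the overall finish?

15

W→A→L = 11+7+6 = 24 sets the makespan at 24 days.
Longest path through G: 9 days (earliest finish 4, latest finish 19).
So G can slip 19 − 4 = 15 days.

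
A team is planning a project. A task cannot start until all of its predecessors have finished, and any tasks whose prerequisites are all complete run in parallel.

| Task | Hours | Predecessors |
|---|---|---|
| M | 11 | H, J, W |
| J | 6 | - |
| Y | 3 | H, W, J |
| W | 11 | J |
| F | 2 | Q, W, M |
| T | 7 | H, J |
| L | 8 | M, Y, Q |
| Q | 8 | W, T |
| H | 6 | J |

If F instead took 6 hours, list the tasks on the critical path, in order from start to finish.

The binding path is J→W→M→L = 6+11+11+8 = 36; finish at 36 hours.
The longest path through F is only 30 hours, so F has float 6.
That remains the longest chain; total 36 hours.

J, W, M, L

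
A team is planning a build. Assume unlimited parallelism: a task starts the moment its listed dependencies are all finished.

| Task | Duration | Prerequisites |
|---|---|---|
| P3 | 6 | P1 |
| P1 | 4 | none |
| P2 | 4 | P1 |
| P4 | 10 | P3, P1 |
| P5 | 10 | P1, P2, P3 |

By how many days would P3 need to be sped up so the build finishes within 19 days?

1

Current finish: 20 days; target: 19.
P3 is on every critical path, so each day cut from P3 cuts the finish by one (this holds down to a finish of 18).
Need 20 − 19 = 1 day off P3 → P3 becomes 5 days, finish becomes 19.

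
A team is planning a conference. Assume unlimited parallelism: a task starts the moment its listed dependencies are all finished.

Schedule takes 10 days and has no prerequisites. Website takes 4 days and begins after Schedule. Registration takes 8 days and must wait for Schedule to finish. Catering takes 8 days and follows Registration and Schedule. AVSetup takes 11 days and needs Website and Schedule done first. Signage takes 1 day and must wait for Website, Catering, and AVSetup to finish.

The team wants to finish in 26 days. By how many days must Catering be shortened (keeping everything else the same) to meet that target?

Current finish: 27 days; target: 26.
Catering is on every critical path, so each day cut from Catering cuts the finish by one (this holds down to a finish of 26).
Need 27 − 26 = 1 day off Catering → Catering becomes 7 days, finish becomes 26.

1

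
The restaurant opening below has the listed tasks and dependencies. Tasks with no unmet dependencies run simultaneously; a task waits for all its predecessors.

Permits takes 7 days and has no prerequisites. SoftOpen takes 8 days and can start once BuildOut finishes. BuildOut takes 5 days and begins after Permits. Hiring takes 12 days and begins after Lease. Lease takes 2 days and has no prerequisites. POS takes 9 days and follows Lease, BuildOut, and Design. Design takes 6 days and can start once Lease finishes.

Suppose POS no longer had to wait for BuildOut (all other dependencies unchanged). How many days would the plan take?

Original critical path: Permits→BuildOut→POS = 7+5+9 = 21 ⇒ 21 days.
Without BuildOut→POS, POS's earliest start moves from 12 to 8.
The longest chain is now Permits→BuildOut→SoftOpen = 7+5+8 = 20, so the plan takes 20 days.

20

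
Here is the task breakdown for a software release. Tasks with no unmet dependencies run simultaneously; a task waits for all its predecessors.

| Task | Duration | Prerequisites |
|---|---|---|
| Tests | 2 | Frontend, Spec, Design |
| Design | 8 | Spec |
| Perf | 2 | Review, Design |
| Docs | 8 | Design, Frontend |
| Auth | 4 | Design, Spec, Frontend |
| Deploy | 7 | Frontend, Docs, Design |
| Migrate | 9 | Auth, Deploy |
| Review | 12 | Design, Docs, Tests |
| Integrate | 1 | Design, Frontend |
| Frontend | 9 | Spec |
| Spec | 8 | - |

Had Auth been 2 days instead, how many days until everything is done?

41

Actual critical path: Spec→Frontend→Docs→Deploy→Migrate = 8+9+8+7+9 = 41 ⇒ 41 days.
The longest path through Auth is only 30 days, so Auth has float 11.
No other chain overtakes it, so the finish is 41 days.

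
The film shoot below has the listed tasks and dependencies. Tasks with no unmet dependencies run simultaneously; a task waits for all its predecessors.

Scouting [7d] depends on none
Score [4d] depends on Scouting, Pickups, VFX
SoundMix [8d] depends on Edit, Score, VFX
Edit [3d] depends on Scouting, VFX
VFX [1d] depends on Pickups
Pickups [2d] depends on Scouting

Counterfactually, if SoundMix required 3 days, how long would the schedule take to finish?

17

Critical path before the change: Scouting→Pickups→VFX→Score→SoundMix = 7+2+1+4+8 = 22 giving 22 days.
SoundMix lies on that path, so at 3 days the path becomes 17 days.
That remains the longest chain; total 17 days.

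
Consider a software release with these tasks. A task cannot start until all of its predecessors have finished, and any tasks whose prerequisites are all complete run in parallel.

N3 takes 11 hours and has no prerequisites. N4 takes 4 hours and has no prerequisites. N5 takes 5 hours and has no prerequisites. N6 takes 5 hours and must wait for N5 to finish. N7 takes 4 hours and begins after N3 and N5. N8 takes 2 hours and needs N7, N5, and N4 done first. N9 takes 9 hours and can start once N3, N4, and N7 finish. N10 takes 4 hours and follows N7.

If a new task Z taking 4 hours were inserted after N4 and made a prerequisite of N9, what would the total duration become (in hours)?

Originally the software release takes 24 hours.
With Z inserted, N9 now waits for max(N3, N4, N7, Z).
New critical path: N3→N7→N9 = 11+4+9 = 24 ⇒ 24 hours.

24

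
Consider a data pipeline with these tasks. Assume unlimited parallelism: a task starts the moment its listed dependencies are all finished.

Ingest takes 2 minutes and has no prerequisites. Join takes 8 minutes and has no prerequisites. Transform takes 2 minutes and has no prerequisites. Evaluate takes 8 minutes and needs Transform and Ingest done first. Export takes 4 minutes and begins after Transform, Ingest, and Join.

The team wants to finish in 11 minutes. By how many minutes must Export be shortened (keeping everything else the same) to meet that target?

1

Current finish: 12 minutes; target: 11.
Export is on every critical path, so each minute cut from Export cuts the finish by one (this holds down to a finish of 10).
Need 12 − 11 = 1 minute off Export → Export becomes 3 minutes, finish becomes 11.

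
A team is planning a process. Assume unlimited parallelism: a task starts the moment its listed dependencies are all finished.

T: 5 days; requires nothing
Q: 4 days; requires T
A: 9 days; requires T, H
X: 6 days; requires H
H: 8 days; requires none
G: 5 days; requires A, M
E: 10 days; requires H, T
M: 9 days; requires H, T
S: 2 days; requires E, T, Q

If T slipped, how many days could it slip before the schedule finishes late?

3

Critical path: H→A→G = 8+9+5 = 22, so the finish is 22 days.
T finishes as early as 5 and must finish by 8.
Slack of T = 3 − 0 = 3 days.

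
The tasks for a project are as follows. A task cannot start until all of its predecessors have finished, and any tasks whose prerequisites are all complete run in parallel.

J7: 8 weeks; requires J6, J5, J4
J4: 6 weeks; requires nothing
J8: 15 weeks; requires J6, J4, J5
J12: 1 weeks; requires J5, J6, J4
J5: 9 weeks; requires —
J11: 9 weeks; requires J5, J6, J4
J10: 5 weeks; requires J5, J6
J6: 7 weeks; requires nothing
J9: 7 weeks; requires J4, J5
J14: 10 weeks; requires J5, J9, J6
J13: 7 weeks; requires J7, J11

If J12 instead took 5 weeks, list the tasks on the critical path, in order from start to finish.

J5, J9, J14

Critical path before the change: J5→J9→J14 = 9+7+10 = 26 giving 26 weeks.
The longest path through J12 is only 10 weeks, so J12 has float 16.
The critical path is still J5→J9→J14; finish is now 26 weeks.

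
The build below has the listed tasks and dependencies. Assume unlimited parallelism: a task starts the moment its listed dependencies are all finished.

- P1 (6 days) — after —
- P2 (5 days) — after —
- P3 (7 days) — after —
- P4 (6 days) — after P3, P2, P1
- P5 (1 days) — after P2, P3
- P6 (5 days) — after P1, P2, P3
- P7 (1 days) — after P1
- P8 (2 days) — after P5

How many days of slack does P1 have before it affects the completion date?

P3→P4 = 7+6 = 13 sets the makespan at 13 days.
Longest path through P1: 12 days (earliest finish 6, latest finish 7).
So P1 can slip 7 − 6 = 1 day.

1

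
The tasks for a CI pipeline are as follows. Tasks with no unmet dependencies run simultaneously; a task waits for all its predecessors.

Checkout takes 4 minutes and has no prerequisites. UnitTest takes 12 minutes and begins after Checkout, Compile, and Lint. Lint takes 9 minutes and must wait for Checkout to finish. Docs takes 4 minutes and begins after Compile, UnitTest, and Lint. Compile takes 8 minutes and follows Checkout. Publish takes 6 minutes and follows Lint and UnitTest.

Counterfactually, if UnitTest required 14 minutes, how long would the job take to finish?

Critical path before the change: Checkout→Lint→UnitTest→Publish = 4+9+12+6 = 31 giving 31 minutes.
UnitTest lies on that path, so at 14 minutes the path becomes 33 minutes.
The critical path is still Checkout→Lint→UnitTest→Publish; finish is now 33 minutes.

33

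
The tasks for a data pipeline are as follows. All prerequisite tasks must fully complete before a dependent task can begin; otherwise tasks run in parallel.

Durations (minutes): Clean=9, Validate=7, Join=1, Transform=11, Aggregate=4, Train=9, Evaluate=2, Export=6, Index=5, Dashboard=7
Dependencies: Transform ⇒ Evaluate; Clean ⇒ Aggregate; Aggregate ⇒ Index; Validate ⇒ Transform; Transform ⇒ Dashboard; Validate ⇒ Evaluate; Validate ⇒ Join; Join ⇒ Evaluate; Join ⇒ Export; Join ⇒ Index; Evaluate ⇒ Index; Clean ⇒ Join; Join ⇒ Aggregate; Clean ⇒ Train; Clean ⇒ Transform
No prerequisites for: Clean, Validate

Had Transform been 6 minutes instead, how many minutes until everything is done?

22

The binding path is Clean→Transform→Evaluate→Index = 9+11+2+5 = 27; finish at 27 minutes.
Transform is on the critical path; changing it to 6 makes that path 22 minutes.
That remains the longest chain; total 22 minutes.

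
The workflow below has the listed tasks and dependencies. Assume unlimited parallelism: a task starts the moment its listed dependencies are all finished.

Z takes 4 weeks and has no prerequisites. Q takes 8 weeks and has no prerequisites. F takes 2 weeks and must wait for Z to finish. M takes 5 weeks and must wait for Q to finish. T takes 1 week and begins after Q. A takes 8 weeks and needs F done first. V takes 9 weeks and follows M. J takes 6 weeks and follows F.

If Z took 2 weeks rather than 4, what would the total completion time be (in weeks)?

22

Actual critical path: Q→M→V = 8+5+9 = 22 ⇒ 22 weeks.
Z has 8 weeks of float (longest path through it is 14).
The critical path is still Q→M→V; finish is now 22 weeks.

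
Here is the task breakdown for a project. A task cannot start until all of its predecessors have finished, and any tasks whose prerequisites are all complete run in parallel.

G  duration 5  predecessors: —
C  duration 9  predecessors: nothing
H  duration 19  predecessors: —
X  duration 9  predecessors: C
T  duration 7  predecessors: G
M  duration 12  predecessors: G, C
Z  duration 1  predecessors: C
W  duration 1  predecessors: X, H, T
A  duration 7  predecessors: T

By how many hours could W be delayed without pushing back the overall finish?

1

C→M = 9+12 = 21 sets the makespan at 21 hours.
W finishes as early as 20 and must finish by 21.
Float = 21 − 20 = 1.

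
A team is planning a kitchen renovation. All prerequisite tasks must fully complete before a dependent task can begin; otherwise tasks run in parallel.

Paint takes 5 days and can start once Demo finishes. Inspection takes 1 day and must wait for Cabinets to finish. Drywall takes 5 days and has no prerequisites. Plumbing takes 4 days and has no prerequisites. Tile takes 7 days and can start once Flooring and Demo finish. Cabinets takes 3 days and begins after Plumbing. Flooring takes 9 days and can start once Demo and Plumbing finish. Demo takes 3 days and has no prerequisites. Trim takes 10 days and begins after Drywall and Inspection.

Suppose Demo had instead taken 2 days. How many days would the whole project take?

20

Critical path before the change: Plumbing→Flooring→Tile = 4+9+7 = 20 giving 20 days.
The longest path through Demo is only 19 days, so Demo has float 1.
That remains the longest chain; total 20 days.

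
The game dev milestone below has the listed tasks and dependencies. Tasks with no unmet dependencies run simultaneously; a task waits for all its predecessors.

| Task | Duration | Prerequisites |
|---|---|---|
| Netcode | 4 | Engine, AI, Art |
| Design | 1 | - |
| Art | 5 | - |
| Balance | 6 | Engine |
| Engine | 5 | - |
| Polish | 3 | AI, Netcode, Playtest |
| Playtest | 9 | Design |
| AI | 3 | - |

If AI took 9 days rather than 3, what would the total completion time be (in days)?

Actual critical path: Design→Playtest→Polish = 1+9+3 = 13 ⇒ 13 days.
The longest path through AI is only 10 days, so AI has float 3.
The binding chain switches to AI→Netcode→Polish = 9+4+3 = 16; finish 16 days.

16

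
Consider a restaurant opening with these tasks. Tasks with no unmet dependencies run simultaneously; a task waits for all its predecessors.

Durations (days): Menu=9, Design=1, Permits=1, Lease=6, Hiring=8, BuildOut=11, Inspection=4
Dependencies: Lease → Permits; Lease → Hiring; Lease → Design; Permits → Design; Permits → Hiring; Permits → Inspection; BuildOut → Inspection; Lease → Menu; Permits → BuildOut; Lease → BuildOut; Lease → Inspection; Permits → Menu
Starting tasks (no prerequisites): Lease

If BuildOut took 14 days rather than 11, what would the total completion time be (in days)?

The binding path is Lease→Permits→BuildOut→Inspection = 6+1+11+4 = 22; finish at 22 days.
Since BuildOut is critical, the +3 change carries straight to that chain (now 25 days).
The critical path is still Lease→Permits→BuildOut→Inspection; finish is now 25 days.

25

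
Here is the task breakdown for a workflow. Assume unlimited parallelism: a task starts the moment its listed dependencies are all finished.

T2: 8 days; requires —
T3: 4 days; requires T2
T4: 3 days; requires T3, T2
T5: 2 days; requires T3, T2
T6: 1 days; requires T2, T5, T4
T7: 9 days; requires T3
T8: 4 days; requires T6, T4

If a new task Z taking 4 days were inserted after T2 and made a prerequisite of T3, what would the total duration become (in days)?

25

Originally the plan takes 21 days.
With Z inserted, T3 now waits for max(T2, Z).
New critical path: T2→Z→T3→T7 = 8+4+4+9 = 25 ⇒ 25 days.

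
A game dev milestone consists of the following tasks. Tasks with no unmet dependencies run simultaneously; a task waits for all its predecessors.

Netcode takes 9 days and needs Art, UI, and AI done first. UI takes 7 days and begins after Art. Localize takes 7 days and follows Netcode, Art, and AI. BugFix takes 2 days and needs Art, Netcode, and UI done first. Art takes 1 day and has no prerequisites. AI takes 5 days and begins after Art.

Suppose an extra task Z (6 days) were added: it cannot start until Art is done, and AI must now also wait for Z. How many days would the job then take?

Originally the job takes 24 days.
With Z inserted, AI now waits for max(Art, Z).
New critical path: Art→Z→AI→Netcode→Localize = 1+6+5+9+7 = 28 ⇒ 28 days.

28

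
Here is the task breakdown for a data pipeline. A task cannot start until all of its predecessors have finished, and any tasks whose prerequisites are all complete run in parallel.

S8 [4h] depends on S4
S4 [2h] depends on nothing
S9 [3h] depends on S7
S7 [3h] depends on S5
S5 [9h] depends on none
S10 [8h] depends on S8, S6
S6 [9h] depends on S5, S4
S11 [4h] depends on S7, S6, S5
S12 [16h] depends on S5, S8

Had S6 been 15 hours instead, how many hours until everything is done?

Baseline: S5→S6→S10 = 9+9+8 = 26 → 26 hours.
S6 is on the critical path; changing it to 15 makes that path 32 hours.
The critical path is still S5→S6→S10; finish is now 32 hours.

32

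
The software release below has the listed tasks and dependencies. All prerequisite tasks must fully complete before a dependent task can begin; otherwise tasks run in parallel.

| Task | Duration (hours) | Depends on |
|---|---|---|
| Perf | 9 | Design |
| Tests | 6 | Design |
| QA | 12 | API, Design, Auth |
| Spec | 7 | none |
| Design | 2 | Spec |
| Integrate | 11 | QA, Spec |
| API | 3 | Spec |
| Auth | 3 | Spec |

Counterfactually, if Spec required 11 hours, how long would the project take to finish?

Critical path before the change: Spec→API→QA→Integrate = 7+3+12+11 = 33 giving 33 hours.
Since Spec is critical, the +4 change carries straight to that chain (now 37 hours).
The critical path is still Spec→API→QA→Integrate; finish is now 37 hours.

37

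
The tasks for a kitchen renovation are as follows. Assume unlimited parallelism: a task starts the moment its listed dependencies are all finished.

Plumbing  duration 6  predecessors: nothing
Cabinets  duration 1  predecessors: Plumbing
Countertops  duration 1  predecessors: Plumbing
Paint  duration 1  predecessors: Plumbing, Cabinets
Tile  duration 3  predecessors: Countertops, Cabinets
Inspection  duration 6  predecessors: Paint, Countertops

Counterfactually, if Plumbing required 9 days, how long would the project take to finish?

As given, the longest chain is Plumbing→Cabinets→Paint→Inspection = 6+1+1+6 = 14, so the finish is 14 days.
Since Plumbing is critical, the +3 change carries straight to that chain (now 17 days).
That remains the longest chain; total 17 days.

17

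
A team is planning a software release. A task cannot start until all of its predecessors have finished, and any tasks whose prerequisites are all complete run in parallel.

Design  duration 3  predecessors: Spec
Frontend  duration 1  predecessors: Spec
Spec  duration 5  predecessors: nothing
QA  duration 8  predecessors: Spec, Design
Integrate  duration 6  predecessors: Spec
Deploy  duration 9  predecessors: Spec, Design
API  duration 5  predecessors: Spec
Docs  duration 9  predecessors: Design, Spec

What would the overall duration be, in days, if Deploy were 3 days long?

17

Actual critical path: Spec→Design→Deploy = 5+3+9 = 17 ⇒ 17 days.
Deploy is on the critical path; changing it to 3 makes that path 11 days.
The binding chain switches to Spec→Design→Docs = 5+3+9 = 17; finish 17 days.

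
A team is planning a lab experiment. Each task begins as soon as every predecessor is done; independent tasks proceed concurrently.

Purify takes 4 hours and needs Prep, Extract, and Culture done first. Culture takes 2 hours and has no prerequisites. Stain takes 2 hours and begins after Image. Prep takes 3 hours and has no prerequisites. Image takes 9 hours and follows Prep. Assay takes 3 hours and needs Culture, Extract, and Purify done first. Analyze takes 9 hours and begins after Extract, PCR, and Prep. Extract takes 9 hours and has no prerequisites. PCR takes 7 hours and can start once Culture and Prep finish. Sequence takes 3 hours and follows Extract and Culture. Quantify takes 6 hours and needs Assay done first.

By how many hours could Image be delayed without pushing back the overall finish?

The longest chain is Extract→Purify→Assay→Quantify = 9+4+3+6 = 22; overall finish 22 hours.
The longest chain containing Image totals 14 hours.
So Image can slip 20 − 12 = 8 hours.

8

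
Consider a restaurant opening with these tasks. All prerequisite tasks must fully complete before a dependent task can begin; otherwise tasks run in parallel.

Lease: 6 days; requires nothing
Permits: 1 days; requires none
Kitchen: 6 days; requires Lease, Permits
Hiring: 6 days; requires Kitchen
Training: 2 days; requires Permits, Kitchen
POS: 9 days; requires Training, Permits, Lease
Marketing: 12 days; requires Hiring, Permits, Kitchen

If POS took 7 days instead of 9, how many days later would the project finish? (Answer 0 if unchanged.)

0

Baseline: Lease→Kitchen→Hiring→Marketing = 6+6+6+12 = 30 → 30 days.
The longest path through POS is only 23 days, so POS has float 7.
That remains the longest chain; total 30 days.
Change in finish: 30 − 30 = +0 days.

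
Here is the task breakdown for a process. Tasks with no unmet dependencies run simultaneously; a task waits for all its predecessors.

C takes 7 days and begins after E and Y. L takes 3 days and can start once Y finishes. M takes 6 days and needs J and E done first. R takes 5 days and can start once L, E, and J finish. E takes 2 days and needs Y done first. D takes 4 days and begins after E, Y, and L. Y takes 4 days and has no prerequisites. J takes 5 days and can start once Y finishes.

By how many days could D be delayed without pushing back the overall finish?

4

Y→J→M = 4+5+6 = 15 sets the makespan at 15 days.
Longest path through D: 11 days (earliest finish 11, latest finish 15).
Float = 15 − 11 = 4.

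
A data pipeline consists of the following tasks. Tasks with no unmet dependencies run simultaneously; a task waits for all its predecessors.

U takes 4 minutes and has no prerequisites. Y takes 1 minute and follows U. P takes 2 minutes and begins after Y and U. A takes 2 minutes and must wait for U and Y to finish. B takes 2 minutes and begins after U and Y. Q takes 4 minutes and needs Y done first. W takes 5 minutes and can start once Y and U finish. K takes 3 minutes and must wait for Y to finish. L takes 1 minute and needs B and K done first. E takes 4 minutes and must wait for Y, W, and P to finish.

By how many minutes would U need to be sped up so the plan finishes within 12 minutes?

2

Current finish: 14 minutes; target: 12.
U is on every critical path, so each minute cut from U cuts the finish by one (this holds down to a finish of 11).
Need 14 − 12 = 2 minutes off U → U becomes 2 minutes, finish becomes 12.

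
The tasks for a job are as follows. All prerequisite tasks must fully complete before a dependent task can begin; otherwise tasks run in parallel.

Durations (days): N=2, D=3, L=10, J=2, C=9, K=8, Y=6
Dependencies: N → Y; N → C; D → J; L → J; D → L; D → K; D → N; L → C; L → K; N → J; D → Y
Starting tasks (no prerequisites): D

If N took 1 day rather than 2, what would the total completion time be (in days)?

As given, the longest chain is D→L→C = 3+10+9 = 22, so the finish is 22 days.
N is off the critical path — its longest chain is 14 days, giving 8 of slack.
The critical path is still D→L→C; finish is now 22 days.

22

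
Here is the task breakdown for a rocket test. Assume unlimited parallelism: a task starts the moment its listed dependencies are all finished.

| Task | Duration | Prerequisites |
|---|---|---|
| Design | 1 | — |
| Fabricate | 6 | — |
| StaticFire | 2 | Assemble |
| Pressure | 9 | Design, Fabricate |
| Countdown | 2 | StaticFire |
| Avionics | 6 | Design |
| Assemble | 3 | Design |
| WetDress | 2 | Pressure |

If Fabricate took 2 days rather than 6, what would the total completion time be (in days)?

13

As given, the longest chain is Fabricate→Pressure→WetDress = 6+9+2 = 17, so the finish is 17 days.
Since Fabricate is critical, the -4 change carries straight to that chain (now 13 days).
No other chain overtakes it, so the finish is 13 days.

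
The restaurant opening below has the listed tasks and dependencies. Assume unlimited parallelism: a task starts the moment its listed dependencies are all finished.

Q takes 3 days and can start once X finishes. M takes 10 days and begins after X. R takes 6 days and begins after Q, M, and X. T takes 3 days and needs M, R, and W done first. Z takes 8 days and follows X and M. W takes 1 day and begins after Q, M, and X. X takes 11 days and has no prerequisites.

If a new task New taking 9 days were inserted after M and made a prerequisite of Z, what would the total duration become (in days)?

38

Originally the schedule takes 30 days.
With New inserted, Z now waits for max(X, M, New).
New critical path: X→M→New→Z = 11+10+9+8 = 38 ⇒ 38 days.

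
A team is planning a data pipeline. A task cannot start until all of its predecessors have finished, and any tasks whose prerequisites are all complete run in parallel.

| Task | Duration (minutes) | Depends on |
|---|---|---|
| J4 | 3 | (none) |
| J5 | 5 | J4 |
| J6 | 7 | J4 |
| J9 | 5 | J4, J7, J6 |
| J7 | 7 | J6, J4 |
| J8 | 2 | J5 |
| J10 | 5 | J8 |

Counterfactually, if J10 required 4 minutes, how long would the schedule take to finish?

22

Critical path before the change: J4→J6→J7→J9 = 3+7+7+5 = 22 giving 22 minutes.
The longest path through J10 is only 15 minutes, so J10 has float 7.
That remains the longest chain; total 22 minutes.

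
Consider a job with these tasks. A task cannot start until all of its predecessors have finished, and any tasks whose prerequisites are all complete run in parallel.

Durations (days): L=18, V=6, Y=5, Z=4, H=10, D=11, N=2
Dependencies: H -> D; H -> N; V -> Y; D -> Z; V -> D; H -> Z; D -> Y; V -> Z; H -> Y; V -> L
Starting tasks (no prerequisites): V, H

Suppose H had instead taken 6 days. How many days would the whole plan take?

24

Actual critical path: H→D→Y = 10+11+5 = 26 ⇒ 26 days.
H is on the critical path; changing it to 6 makes that path 22 days.
Now V→L = 6+18 = 24 is longest, so the finish becomes 24 days.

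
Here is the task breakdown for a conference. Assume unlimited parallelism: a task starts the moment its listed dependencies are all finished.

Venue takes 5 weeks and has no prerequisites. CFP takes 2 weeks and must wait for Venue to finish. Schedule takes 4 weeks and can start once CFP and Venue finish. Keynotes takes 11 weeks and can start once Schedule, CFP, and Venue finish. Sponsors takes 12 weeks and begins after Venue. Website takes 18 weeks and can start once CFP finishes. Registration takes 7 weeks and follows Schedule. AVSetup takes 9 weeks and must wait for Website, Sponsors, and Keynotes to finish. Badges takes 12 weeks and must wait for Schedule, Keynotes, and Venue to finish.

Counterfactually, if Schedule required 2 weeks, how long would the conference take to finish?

34

Actual critical path: Venue→CFP→Schedule→Keynotes→Badges = 5+2+4+11+12 = 34 ⇒ 34 weeks.
Schedule lies on that path, so at 2 weeks the path becomes 32 weeks.
New critical path: Venue→CFP→Website→AVSetup = 5+2+18+9 = 34 ⇒ 34 weeks.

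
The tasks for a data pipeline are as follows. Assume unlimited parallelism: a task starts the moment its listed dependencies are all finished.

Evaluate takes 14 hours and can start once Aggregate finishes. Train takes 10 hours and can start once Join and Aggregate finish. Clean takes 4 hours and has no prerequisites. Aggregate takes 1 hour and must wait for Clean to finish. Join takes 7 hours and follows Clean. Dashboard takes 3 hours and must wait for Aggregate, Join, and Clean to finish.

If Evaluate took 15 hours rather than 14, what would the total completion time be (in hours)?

Critical path before the change: Clean→Join→Train = 4+7+10 = 21 giving 21 hours.
The longest path through Evaluate is only 19 hours, so Evaluate has float 2.
That remains the longest chain; total 21 hours.

21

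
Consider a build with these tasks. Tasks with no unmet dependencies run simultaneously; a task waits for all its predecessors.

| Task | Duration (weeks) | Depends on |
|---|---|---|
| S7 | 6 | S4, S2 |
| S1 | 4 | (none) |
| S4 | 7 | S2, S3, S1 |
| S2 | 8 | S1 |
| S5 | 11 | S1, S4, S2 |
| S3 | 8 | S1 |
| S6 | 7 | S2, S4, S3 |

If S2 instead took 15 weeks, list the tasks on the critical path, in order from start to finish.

S1, S2, S4, S5

The binding path is S1→S2→S4→S5 = 4+8+7+11 = 30; finish at 30 weeks.
Since S2 is critical, the +7 change carries straight to that chain (now 37 weeks).
That remains the longest chain; total 37 weeks.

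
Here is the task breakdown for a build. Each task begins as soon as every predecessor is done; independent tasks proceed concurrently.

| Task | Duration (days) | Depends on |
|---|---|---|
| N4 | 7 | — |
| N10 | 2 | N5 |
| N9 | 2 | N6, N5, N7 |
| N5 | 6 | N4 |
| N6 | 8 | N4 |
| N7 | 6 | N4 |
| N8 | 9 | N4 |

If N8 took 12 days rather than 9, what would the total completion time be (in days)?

19

Critical path before the change: N4→N6→N9 = 7+8+2 = 17 giving 17 days.
N8 is off the critical path — its longest chain is 16 days, giving 1 of slack.
Now N4→N8 = 7+12 = 19 is longest, so the finish becomes 19 days.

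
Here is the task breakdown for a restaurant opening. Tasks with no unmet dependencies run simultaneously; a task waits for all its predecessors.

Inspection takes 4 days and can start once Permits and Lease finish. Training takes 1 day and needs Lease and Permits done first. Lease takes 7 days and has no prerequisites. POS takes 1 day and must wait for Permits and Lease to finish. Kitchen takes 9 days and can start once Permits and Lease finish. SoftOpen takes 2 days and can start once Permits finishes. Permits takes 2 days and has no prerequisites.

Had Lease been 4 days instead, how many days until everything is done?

13

The binding path is Lease→Kitchen = 7+9 = 16; finish at 16 days.
Lease is on the critical path; changing it to 4 makes that path 13 days.
That remains the longest chain; total 13 days.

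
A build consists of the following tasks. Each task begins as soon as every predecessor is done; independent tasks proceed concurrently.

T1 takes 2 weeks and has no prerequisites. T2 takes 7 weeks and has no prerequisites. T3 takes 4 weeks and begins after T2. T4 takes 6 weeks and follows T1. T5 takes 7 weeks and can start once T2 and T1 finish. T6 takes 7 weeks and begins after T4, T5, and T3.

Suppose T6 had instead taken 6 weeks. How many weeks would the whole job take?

20

Actual critical path: T2→T5→T6 = 7+7+7 = 21 ⇒ 21 weeks.
T6 is on the critical path; changing it to 6 makes that path 20 weeks.
No other chain overtakes it, so the finish is 20 weeks.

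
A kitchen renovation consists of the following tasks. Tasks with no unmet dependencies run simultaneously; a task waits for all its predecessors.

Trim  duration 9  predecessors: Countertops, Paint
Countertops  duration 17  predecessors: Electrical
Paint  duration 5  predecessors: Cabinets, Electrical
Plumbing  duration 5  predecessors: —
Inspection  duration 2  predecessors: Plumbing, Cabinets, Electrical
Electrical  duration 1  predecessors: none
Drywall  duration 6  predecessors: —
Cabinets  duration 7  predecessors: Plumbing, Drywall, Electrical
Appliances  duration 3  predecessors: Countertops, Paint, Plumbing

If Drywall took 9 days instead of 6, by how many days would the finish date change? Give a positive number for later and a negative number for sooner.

Actual critical path: Drywall→Cabinets→Paint→Trim = 6+7+5+9 = 27 ⇒ 27 days.
Drywall is on the critical path; changing it to 9 makes that path 30 days.
No other chain overtakes it, so the finish is 30 days.
Change in finish: 30 − 27 = +3 days.

3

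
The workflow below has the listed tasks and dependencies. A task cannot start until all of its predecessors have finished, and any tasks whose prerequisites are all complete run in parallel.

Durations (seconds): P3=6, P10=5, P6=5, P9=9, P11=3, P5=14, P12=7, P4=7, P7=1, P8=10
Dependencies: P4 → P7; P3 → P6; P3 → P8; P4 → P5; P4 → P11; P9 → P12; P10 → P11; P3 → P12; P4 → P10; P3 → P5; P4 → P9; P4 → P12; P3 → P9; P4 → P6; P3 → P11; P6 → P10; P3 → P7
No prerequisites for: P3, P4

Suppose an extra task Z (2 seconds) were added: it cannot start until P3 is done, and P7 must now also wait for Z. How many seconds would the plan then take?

23

Originally the plan takes 23 seconds.
With Z inserted, P7 now waits for max(P3, P4, Z).
New critical path: P4→P9→P12 = 7+9+7 = 23 ⇒ 23 seconds.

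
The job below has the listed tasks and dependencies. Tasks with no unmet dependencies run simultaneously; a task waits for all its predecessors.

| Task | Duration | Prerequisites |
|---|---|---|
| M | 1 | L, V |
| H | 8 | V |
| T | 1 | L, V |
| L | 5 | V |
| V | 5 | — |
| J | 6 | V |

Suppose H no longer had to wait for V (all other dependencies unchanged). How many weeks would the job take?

11

Before: longest chain V→H = 5+8 = 13, finish 13.
Without V→H, H's earliest start moves from 5 to 0.
The longest chain is now V→L→T = 5+5+1 = 11, so the job takes 11 weeks.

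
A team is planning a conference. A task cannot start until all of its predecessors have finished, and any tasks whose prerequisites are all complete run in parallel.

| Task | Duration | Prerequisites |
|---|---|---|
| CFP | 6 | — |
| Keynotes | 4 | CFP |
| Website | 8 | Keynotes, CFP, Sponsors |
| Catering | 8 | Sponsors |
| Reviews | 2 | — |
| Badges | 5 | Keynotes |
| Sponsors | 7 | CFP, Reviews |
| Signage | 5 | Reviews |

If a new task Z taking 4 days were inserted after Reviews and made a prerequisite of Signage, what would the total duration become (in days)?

Originally the plan takes 21 days.
With Z inserted, Signage now waits for max(Reviews, Z).
New critical path: CFP→Sponsors→Website = 6+7+8 = 21 ⇒ 21 days.

21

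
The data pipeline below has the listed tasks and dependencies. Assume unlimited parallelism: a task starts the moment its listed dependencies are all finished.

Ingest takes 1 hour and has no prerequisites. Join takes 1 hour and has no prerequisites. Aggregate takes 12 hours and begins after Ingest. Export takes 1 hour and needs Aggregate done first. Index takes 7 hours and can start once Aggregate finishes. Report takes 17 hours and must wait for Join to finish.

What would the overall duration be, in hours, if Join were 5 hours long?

The binding path is Ingest→Aggregate→Index = 1+12+7 = 20; finish at 20 hours.
The longest path through Join is only 18 hours, so Join has float 2.
The binding chain switches to Join→Report = 5+17 = 22; finish 22 hours.

22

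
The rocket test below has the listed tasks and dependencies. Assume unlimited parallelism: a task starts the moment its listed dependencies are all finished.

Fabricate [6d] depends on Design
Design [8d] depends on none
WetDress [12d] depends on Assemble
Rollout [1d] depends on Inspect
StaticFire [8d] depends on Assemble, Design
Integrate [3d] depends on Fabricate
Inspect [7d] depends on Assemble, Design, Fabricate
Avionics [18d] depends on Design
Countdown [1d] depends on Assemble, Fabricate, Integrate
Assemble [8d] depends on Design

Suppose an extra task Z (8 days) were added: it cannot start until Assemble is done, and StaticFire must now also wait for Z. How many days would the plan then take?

32

Originally the plan takes 28 days.
With Z inserted, StaticFire now waits for max(Assemble, Design, Z).
New critical path: Design→Assemble→Z→StaticFire = 8+8+8+8 = 32 ⇒ 32 days.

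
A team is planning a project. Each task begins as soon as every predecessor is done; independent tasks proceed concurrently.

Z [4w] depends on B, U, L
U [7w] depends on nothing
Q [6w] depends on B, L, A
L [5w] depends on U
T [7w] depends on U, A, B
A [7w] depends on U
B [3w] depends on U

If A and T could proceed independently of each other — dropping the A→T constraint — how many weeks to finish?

With the dependency in place, U→A→T = 7+7+7 = 21 sets the finish at 21 weeks.
Without A→T, T's earliest start moves from 14 to 10.
After: U→A→Q = 7+7+6 = 20 → 20 weeks.

20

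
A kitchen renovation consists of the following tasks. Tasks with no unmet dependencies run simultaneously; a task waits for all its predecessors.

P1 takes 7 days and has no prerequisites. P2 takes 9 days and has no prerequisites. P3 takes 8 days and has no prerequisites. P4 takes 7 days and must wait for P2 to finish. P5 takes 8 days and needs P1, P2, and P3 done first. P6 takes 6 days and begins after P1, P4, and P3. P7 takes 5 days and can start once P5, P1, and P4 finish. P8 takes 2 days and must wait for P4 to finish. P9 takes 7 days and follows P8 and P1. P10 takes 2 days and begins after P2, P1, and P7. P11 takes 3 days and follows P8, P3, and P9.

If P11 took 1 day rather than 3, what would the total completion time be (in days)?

Actual critical path: P2→P4→P8→P9→P11 = 9+7+2+7+3 = 28 ⇒ 28 days.
P11 is on the critical path; changing it to 1 makes that path 26 days.
The critical path is still P2→P4→P8→P9→P11; finish is now 26 days.

26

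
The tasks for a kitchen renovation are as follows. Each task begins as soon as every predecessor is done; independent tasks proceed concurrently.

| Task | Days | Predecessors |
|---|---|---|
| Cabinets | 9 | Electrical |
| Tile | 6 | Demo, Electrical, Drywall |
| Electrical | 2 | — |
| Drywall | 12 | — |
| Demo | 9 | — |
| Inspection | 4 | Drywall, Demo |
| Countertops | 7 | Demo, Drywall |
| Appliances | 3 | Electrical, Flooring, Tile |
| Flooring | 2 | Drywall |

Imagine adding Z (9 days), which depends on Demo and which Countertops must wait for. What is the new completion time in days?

Originally the kitchen renovation takes 21 days.
With Z inserted, Countertops now waits for max(Demo, Drywall, Z).
New critical path: Demo→Z→Countertops = 9+9+7 = 25 ⇒ 25 days.

25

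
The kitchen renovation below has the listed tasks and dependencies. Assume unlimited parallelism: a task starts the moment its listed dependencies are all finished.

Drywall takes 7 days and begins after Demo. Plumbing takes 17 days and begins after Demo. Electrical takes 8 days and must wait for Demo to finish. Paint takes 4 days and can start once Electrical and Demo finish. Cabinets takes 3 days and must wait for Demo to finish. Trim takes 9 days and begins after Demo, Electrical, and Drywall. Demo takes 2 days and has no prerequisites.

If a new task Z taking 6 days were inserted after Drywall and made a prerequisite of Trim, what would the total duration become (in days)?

24

Originally the kitchen renovation takes 19 days.
With Z inserted, Trim now waits for max(Demo, Electrical, Drywall, Z).
New critical path: Demo→Drywall→Z→Trim = 2+7+6+9 = 24 ⇒ 24 days.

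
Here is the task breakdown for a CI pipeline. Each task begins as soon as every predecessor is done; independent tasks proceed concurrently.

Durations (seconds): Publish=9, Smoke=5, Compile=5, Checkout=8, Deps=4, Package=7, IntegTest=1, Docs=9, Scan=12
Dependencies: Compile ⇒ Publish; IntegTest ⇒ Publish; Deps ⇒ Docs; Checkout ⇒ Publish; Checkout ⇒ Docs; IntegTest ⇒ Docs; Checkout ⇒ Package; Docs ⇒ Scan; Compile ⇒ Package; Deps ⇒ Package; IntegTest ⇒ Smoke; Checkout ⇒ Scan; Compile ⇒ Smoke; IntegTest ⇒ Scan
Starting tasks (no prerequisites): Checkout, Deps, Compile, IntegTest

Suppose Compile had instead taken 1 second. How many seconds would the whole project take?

29

Baseline: Checkout→Docs→Scan = 8+9+12 = 29 → 29 seconds.
Compile has 15 seconds of float (longest path through it is 14).
The critical path is still Checkout→Docs→Scan; finish is now 29 seconds.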